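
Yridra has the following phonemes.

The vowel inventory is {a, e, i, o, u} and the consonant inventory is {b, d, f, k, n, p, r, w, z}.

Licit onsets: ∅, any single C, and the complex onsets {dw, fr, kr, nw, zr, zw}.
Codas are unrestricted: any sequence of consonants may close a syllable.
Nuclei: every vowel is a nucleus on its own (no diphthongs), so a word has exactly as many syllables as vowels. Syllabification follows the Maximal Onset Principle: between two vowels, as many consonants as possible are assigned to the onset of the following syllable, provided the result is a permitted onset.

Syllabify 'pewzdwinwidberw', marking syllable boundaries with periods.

Vowels present: e, i, i, e; each is a nucleus, giving 4 syllables.
Between /e/ (V1) and /i/ (V2): /wzdw/; trying suffixes from longest down, /dw/ is the first permitted one, so coda /wz/ | onset /dw/.
Between /i/ (V2) and /i/ (V3): /nw/ — entire cluster is a permitted onset → onset /nw/, coda ∅.
Between /i/ (V3) and /e/ (V4): cluster /db/ — the longest permitted-onset suffix is /b/; onset = /b/, preceding coda = /d/.

pewz.dwi.nwid.berw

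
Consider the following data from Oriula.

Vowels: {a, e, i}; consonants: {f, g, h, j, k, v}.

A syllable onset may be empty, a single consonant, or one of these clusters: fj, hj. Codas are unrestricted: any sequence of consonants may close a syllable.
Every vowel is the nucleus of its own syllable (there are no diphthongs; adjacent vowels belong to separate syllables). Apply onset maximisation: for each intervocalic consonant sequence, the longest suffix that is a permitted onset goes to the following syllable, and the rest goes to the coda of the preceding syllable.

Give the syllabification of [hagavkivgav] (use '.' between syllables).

The vowels are a, a, i, a — 4 nuclei, so 4 syllables.
Between /a/ (V1) and /a/ (V2): just /g/ — single C goes to the following onset.
Between /a/ (V2) and /i/ (V3): cluster /vk/ — the longest permitted-onset suffix is /k/; onset = /k/, preceding coda = /v/.
Between /i/ (V3) and /a/ (V4): /vg/ splits as /v/ + /g/ (/g/ is the longest suffix that is a licit onset).

ha.gav.kiv.gav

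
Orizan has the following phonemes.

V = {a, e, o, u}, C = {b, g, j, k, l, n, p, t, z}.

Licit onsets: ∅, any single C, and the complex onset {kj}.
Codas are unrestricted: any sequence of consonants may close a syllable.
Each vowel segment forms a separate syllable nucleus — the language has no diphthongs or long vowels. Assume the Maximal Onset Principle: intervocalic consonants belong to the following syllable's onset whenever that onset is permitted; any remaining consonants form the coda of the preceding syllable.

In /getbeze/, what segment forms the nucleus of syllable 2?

e

Vowels present: e, e, e; each is a nucleus, giving 3 syllables.
The second nucleus (vowel 2 from the left) is /e/.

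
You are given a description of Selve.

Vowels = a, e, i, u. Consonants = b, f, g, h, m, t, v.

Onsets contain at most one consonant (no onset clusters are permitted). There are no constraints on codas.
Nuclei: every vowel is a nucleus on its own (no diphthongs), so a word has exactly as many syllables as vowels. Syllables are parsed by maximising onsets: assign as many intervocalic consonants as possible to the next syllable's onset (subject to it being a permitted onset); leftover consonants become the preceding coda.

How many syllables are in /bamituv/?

Vowels present: a, i, u; each is a nucleus, giving 3 syllables.

3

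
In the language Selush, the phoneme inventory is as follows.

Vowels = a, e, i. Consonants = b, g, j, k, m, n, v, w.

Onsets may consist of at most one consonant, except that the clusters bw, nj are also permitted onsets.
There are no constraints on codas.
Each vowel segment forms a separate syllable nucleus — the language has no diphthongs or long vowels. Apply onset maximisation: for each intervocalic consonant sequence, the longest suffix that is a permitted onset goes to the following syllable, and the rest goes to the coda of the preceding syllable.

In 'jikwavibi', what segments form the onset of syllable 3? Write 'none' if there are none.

The vowels are i, a, i, i — 4 nuclei, so 4 syllables.
Between /i/ (V1) and /a/ (V2): /kw/ — longest licit onset from the right is /w/, leaving /k/ as coda.
Between /a/ (V2) and /i/ (V3): /v/ is a single consonant, so it becomes the next onset.
Between /i/ (V3) and /i/ (V4): /b/ → onset of the next syllable (single consonants are always licit onsets).
Putting it together: jik.wa.vi.bi.
Syllable 3 is /vi/: onset /v/, nucleus /i/, coda ∅.

v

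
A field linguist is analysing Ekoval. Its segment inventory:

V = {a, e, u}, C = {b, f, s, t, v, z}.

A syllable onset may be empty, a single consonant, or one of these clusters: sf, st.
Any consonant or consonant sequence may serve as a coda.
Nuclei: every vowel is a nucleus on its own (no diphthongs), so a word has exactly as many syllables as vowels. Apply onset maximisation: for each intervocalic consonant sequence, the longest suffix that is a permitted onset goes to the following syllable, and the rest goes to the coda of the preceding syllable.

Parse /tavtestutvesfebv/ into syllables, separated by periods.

tav.te.stut.ve.sfebv

The vowels are a, e, u, e, e — 5 nuclei, so 5 syllables.
Between /a/ (V1) and /e/ (V2): cluster /vt/ — the longest permitted-onset suffix is /t/; onset = /t/, preceding coda = /v/.
Between /e/ (V2) and /u/ (V3): /st/ — entire cluster is a permitted onset → onset /st/, coda ∅.
Between /u/ (V3) and /e/ (V4): /tv/ — longest licit onset from the right is /v/, leaving /t/ as coda.
Between /e/ (V4) and /e/ (V5): /sf/ is a licit onset in full, so it all attaches to the next syllable.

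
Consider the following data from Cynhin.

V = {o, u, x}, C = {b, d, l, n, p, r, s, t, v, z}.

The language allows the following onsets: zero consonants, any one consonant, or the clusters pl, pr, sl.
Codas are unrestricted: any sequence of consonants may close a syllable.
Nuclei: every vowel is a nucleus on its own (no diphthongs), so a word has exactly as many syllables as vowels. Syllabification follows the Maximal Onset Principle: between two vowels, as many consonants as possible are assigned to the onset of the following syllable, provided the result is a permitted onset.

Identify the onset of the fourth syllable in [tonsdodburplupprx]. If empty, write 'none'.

pl

The vowels are o, o, u, u, x — 5 nuclei, so 5 syllables.
V1 /o/ – V2 /o/: cluster /nsd/ — the longest permitted-onset suffix is /d/; onset = /d/, preceding coda = /ns/.
V2 /o/ – V3 /u/: /db/ — longest licit onset from the right is /b/, leaving /d/ as coda.
V3 /u/ – V4 /u/: /rpl/; trying suffixes from longest down, /pl/ is the first permitted one, so coda /r/ | onset /pl/.
V4 /u/ – V5 /x/: /ppr/ — longest licit onset from the right is /pr/, leaving /p/ as coda.
Putting it together: tons.dod.bur.plup.prx.
Syllable 4 is /plup/: onset /pl/, nucleus /u/, coda /p/.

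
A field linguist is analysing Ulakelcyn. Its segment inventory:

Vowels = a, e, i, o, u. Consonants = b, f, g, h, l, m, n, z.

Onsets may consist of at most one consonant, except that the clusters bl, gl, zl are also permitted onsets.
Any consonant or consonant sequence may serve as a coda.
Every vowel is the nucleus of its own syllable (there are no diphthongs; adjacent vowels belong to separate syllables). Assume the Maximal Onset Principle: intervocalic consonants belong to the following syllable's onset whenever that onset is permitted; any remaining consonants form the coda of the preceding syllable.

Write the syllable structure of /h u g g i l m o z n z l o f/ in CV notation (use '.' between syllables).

The vowels are u, i, o, o — 4 nuclei, so 4 syllables.
V1 /u/ – V2 /i/: /gg/ splits as /g/ + /g/ (/g/ is the longest suffix that is a licit onset).
V2 /i/ – V3 /o/: /lm/ — longest licit onset from the right is /m/, leaving /l/ as coda.
V3 /o/ – V4 /o/: cluster /znzl/ — the longest permitted-onset suffix is /zl/; onset = /zl/, preceding coda = /zn/.
Putting it together: hug.gil.mozn.zlof.
Mapping each syllable to C/V: /hug/ → CVC, /gil/ → CVC, /mozn/ → CVCC, /zlof/ → CCVC.

CVC.CVC.CVCC.CCVC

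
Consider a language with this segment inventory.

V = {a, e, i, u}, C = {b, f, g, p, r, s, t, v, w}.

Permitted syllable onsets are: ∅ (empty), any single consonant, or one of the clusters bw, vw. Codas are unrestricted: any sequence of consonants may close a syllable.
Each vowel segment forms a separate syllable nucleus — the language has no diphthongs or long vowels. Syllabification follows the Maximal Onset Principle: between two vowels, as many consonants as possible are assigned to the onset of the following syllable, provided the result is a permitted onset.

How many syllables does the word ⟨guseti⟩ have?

Vowels present: u, e, i; each is a nucleus, giving 3 syllables.

3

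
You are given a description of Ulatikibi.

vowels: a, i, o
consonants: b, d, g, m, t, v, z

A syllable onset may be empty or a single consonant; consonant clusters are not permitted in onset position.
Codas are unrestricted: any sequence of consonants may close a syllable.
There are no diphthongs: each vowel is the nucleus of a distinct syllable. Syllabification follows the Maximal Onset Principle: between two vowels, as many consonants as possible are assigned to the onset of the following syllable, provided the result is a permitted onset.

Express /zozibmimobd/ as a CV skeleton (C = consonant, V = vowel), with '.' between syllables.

Vowels present: o, i, i, o; each is a nucleus, giving 4 syllables.
/o…i/ gap (V1→V2): /z/ is a single consonant, so it becomes the next onset.
/i…i/ gap (V2→V3): /bm/; trying suffixes from longest down, /m/ is the first permitted one, so coda /b/ | onset /m/.
/i…o/ gap (V3→V4): just /m/ — single C goes to the following onset.
So the parse is zo.zib.mi.mobd.
Mapping each syllable to C/V: /zo/ → CV, /zib/ → CVC, /mi/ → CV, /mobd/ → CVCC.

CV.CVC.CV.CVCC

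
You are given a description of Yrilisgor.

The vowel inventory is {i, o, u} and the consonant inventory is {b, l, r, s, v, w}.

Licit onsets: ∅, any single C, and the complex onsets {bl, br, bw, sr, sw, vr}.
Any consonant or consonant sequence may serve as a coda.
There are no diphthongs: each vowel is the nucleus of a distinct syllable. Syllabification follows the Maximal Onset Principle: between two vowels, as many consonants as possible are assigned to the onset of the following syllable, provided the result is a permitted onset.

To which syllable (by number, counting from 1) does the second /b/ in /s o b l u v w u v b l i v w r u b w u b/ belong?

4

The vowels are o, u, u, i, u, u — 6 nuclei, so 6 syllables.
/o…u/ gap (V1→V2): /bl/ is a licit onset in full, so it all attaches to the next syllable.
/u…u/ gap (V2→V3): /vw/; trying suffixes from longest down, /w/ is the first permitted one, so coda /v/ | onset /w/.
/u…i/ gap (V3→V4): /vbl/ — longest licit onset from the right is /bl/, leaving /v/ as coda.
/i…u/ gap (V4→V5): /vwr/; trying suffixes from longest down, /r/ is the first permitted one, so coda /vw/ | onset /r/.
/u…u/ gap (V5→V6): /bw/ — entire cluster is a permitted onset → onset /bw/, coda ∅.
Putting it together: so.bluv.wuv.blivw.ru.bwub.
The second /b/ is in the onset of syllable 4 (/blivw/).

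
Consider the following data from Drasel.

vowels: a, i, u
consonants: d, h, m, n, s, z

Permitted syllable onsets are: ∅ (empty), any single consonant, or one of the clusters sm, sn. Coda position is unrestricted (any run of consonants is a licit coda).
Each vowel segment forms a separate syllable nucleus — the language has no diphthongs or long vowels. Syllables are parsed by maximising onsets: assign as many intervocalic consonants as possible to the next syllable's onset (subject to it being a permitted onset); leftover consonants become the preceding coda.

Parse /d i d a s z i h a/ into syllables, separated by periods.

The vowels are i, a, i, a — 4 nuclei, so 4 syllables.
/i…a/ gap (V1→V2): /d/ is a single consonant, so it becomes the next onset.
/a…i/ gap (V2→V3): /sz/; trying suffixes from longest down, /z/ is the first permitted one, so coda /s/ | onset /z/.
/i…a/ gap (V3→V4): just /h/ — single C goes to the following onset.

di.das.zi.ha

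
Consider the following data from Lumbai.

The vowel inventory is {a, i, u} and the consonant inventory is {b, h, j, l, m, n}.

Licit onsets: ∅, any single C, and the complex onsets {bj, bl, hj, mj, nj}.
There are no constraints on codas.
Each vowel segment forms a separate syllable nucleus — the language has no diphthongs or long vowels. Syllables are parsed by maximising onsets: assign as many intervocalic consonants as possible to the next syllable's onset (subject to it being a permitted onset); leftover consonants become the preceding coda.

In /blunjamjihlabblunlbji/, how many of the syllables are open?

3

Vowels present: u, a, i, a, u, i; each is a nucleus, giving 6 syllables.
/u…a/ gap (V1→V2): cluster /nj/ — /nj/ is itself a permitted onset, so the whole cluster goes right; preceding coda = ∅.
/a…i/ gap (V2→V3): /mj/ — entire cluster is a permitted onset → onset /mj/, coda ∅.
/i…a/ gap (V3→V4): /hl/ — longest licit onset from the right is /l/, leaving /h/ as coda.
/a…u/ gap (V4→V5): /bbl/ splits as /b/ + /bl/ (/bl/ is the longest suffix that is a licit onset).
/u…i/ gap (V5→V6): cluster /nlbj/ — the longest permitted-onset suffix is /bj/; onset = /bj/, preceding coda = /nl/.
Result: blu.nja.mjih.lab.blunl.bji.
Classifying each syllable: /blu/ (open), /nja/ (open), /mjih/ (closed), /lab/ (closed), /blunl/ (closed), /bji/ (open).
Open syllables: 3.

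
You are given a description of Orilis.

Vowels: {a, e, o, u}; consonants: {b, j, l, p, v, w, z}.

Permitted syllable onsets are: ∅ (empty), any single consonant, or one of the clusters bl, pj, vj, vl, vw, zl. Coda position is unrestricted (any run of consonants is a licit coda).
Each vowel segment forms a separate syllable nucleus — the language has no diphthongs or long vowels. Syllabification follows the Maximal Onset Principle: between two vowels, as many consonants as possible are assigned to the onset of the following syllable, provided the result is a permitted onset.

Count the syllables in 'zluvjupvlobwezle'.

Vowels present: u, u, o, e, e; each is a nucleus, giving 5 syllables.

5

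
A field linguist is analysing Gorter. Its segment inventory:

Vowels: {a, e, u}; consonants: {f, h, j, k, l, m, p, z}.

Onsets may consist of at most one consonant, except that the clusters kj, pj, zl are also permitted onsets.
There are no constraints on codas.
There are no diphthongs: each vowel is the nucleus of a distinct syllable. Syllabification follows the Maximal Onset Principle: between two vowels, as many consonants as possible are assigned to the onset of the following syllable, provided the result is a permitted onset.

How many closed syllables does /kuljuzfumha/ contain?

3

Vowels present: u, u, u, a; each is a nucleus, giving 4 syllables.
V1 /u/ – V2 /u/: /lj/ splits as /l/ + /j/ (/j/ is the longest suffix that is a licit onset).
V2 /u/ – V3 /u/: cluster /zf/ — the longest permitted-onset suffix is /f/; onset = /f/, preceding coda = /z/.
V3 /u/ – V4 /a/: /mh/ splits as /m/ + /h/ (/h/ is the longest suffix that is a licit onset).
Result: kul.juz.fum.ha.
Classifying each syllable: /kul/ (closed), /juz/ (closed), /fum/ (closed), /ha/ (open).
Closed syllables: 3.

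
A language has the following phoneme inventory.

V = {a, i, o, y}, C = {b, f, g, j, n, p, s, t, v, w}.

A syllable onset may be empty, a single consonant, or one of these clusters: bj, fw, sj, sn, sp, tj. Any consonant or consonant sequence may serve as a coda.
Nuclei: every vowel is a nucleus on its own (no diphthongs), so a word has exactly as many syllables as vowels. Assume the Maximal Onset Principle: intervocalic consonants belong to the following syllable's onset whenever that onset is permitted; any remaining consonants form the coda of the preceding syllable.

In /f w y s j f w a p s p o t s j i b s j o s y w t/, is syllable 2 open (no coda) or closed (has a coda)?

closed

The vowels are y, a, o, i, o, y — 6 nuclei, so 6 syllables.
σ1/σ2 boundary: /sjfw/ splits as /sj/ + /fw/ (/fw/ is the longest suffix that is a licit onset).
σ2/σ3 boundary: /psp/; trying suffixes from longest down, /sp/ is the first permitted one, so coda /p/ | onset /sp/.
σ3/σ4 boundary: /tsj/ splits as /t/ + /sj/ (/sj/ is the longest suffix that is a licit onset).
σ4/σ5 boundary: /bsj/; trying suffixes from longest down, /sj/ is the first permitted one, so coda /b/ | onset /sj/.
σ5/σ6 boundary: just /s/ — single C goes to the following onset.
Syllabification: fwysj.fwap.spot.sjib.sjo.sywt.
Syllable 2 is /fwap/ with coda /p/, so it is closed.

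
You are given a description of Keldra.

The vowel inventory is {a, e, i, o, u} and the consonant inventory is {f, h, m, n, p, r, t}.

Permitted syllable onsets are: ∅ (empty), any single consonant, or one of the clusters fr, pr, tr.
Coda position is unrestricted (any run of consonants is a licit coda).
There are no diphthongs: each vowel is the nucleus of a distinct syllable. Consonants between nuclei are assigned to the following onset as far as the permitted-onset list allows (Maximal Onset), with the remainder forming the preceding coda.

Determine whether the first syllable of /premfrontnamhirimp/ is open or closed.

Vowels present: e, o, a, i, i; each is a nucleus, giving 5 syllables.
σ1/σ2 boundary: cluster /mfr/ — the longest permitted-onset suffix is /fr/; onset = /fr/, preceding coda = /m/.
σ2/σ3 boundary: /ntn/; trying suffixes from longest down, /n/ is the first permitted one, so coda /nt/ | onset /n/.
σ3/σ4 boundary: /mh/ — longest licit onset from the right is /h/, leaving /m/ as coda.
σ4/σ5 boundary: just /r/ — single C goes to the following onset.
So the parse is prem.front.nam.hi.rimp.
Syllable 1 is /prem/ with coda /m/, so it is closed.

closed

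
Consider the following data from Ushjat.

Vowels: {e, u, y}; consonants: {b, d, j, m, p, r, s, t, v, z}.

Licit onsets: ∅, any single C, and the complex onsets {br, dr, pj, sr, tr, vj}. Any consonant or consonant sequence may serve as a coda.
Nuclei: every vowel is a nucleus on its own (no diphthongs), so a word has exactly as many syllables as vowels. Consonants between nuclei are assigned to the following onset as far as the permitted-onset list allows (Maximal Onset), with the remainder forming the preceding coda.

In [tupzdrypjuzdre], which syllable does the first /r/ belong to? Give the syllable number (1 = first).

2

Nuclei (vowels): u, y, u, e → 4 syllables.
σ1/σ2 boundary: /pzdr/ — longest licit onset from the right is /dr/, leaving /pz/ as coda.
σ2/σ3 boundary: cluster /pj/ — /pj/ is itself a permitted onset, so the whole cluster goes right; preceding coda = ∅.
σ3/σ4 boundary: /zdr/; trying suffixes from longest down, /dr/ is the first permitted one, so coda /z/ | onset /dr/.
So the parse is tupz.dry.pjuz.dre.
The first /r/ is in the onset of syllable 2 (/dry/).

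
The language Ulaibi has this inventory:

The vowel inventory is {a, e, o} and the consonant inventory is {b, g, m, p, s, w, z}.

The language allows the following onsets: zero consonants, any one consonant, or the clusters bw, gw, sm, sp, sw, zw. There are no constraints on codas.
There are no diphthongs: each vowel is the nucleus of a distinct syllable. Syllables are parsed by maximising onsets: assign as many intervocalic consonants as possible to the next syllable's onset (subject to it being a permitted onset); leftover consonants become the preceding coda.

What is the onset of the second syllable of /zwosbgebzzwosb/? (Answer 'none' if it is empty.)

g

Nuclei (vowels): o, e, o → 3 syllables.
/o…e/ gap (V1→V2): cluster /sbg/ — the longest permitted-onset suffix is /g/; onset = /g/, preceding coda = /sb/.
/e…o/ gap (V2→V3): /bzzw/ splits as /bz/ + /zw/ (/zw/ is the longest suffix that is a licit onset).
So the parse is zwosb.gebz.zwosb.
Syllable 2 is /gebz/: onset /g/, nucleus /e/, coda /bz/.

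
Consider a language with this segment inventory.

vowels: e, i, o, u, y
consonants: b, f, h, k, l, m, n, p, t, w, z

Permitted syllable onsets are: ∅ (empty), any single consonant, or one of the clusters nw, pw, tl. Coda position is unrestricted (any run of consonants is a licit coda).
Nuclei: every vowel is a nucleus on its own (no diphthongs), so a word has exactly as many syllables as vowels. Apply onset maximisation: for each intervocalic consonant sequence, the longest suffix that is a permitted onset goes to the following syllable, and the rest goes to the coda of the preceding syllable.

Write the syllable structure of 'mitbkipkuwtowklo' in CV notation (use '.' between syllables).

CVCC.CVC.CVC.CVCC.CV

Nuclei (vowels): i, i, u, o, o → 5 syllables.
V1 /i/ – V2 /i/: cluster /tbk/ — the longest permitted-onset suffix is /k/; onset = /k/, preceding coda = /tb/.
V2 /i/ – V3 /u/: /pk/ splits as /p/ + /k/ (/k/ is the longest suffix that is a licit onset).
V3 /u/ – V4 /o/: cluster /wt/ — the longest permitted-onset suffix is /t/; onset = /t/, preceding coda = /w/.
V4 /o/ – V5 /o/: /wkl/ — longest licit onset from the right is /l/, leaving /wk/ as coda.
So the parse is mitb.kip.kuw.towk.lo.
Mapping each syllable to C/V: /mitb/ → CVCC, /kip/ → CVC, /kuw/ → CVC, /towk/ → CVCC, /lo/ → CV.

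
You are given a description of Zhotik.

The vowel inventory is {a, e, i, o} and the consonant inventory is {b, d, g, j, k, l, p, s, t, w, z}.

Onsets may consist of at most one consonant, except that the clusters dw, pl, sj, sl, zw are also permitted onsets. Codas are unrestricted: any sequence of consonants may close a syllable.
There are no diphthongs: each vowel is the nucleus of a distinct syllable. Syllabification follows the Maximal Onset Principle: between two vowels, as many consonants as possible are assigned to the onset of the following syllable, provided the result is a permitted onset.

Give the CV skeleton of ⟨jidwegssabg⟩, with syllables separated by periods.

The vowels are i, e, a — 3 nuclei, so 3 syllables.
σ1/σ2 boundary: /dw/ is a licit onset in full, so it all attaches to the next syllable.
σ2/σ3 boundary: /gss/ splits as /gs/ + /s/ (/s/ is the longest suffix that is a licit onset).
Syllabification: ji.dwegs.sabg.
Mapping each syllable to C/V: /ji/ → CV, /dwegs/ → CCVCC, /sabg/ → CVCC.

CV.CCVCC.CVCC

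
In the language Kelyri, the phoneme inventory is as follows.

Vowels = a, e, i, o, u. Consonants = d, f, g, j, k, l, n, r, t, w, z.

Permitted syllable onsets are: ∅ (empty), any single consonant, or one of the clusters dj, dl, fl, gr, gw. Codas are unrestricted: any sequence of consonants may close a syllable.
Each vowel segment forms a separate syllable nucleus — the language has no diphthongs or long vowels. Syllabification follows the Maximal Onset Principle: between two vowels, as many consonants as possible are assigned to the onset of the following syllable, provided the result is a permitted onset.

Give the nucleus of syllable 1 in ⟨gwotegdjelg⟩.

o

Vowels present: o, e, e; each is a nucleus, giving 3 syllables.
The first nucleus (vowel 1 from the left) is /o/.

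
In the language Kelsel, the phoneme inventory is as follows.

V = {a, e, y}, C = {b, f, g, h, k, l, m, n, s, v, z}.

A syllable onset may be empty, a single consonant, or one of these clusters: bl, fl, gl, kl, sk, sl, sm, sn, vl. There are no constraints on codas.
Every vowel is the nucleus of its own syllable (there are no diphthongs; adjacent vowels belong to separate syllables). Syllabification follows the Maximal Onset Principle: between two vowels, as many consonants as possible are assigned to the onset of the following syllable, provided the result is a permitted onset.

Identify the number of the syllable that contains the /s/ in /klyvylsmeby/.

The vowels are y, y, e, y — 4 nuclei, so 4 syllables.
V1 /y/ – V2 /y/: /v/ → onset of the next syllable (single consonants are always licit onsets).
V2 /y/ – V3 /e/: /lsm/ splits as /l/ + /sm/ (/sm/ is the longest suffix that is a licit onset).
V3 /e/ – V4 /y/: /b/ → onset of the next syllable (single consonants are always licit onsets).
Putting it together: kly.vyl.sme.by.
The /s/ is in the onset of syllable 3 (/sme/).

3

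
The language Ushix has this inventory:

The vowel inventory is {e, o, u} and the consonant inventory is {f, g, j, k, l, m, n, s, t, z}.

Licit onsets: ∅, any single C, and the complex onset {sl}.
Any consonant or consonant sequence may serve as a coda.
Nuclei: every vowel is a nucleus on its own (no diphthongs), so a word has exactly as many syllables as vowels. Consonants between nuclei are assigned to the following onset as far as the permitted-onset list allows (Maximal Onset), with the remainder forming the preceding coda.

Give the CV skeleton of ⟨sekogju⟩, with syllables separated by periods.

CV.CVC.CV

Vowels present: e, o, u; each is a nucleus, giving 3 syllables.
/e…o/ gap (V1→V2): just /k/ — single C goes to the following onset.
/o…u/ gap (V2→V3): /gj/; trying suffixes from longest down, /j/ is the first permitted one, so coda /g/ | onset /j/.
Putting it together: se.kog.ju.
Mapping each syllable to C/V: /se/ → CV, /kog/ → CVC, /ju/ → CV.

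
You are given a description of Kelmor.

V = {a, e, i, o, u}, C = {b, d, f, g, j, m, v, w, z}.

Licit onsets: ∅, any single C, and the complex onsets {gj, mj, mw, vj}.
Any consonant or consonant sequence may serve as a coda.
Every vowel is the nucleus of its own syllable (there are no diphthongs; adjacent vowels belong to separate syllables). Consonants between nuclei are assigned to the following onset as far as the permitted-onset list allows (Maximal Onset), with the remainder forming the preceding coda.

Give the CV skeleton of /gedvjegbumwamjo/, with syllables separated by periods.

Vowels present: e, e, u, a, o; each is a nucleus, giving 5 syllables.
V1 /e/ – V2 /e/: cluster /dvj/ — the longest permitted-onset suffix is /vj/; onset = /vj/, preceding coda = /d/.
V2 /e/ – V3 /u/: /gb/ splits as /g/ + /b/ (/b/ is the longest suffix that is a licit onset).
V3 /u/ – V4 /a/: /mw/ is a licit onset in full, so it all attaches to the next syllable.
V4 /a/ – V5 /o/: /mj/ — entire cluster is a permitted onset → onset /mj/, coda ∅.
Putting it together: ged.vjeg.bu.mwa.mjo.
Mapping each syllable to C/V: /ged/ → CVC, /vjeg/ → CCVC, /bu/ → CV, /mwa/ → CCV, /mjo/ → CCV.

CVC.CCVC.CV.CCV.CCV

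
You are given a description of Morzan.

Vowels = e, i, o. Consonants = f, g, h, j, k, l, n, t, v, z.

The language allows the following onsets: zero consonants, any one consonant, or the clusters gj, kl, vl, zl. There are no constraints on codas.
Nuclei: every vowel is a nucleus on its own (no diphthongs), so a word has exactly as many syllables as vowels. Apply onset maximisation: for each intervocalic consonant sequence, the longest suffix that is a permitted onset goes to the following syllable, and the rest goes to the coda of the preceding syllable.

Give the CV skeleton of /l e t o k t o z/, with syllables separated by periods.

Nuclei (vowels): e, o, o → 3 syllables.
V1 /e/ – V2 /o/: just /t/ — single C goes to the following onset.
V2 /o/ – V3 /o/: /kt/ splits as /k/ + /t/ (/t/ is the longest suffix that is a licit onset).
Result: le.tok.toz.
Mapping each syllable to C/V: /le/ → CV, /tok/ → CVC, /toz/ → CVC.

CV.CVC.CVC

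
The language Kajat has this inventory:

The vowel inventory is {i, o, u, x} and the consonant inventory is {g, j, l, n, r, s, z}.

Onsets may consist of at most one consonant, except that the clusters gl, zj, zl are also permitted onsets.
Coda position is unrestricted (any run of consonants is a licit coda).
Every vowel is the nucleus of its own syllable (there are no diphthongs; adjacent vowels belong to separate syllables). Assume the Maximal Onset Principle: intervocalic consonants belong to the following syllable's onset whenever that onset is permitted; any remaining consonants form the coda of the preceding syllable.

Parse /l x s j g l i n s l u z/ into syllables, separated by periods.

lxsj.glins.luz

Vowels present: x, i, u; each is a nucleus, giving 3 syllables.
V1 /x/ – V2 /i/: cluster /sjgl/ — the longest permitted-onset suffix is /gl/; onset = /gl/, preceding coda = /sj/.
V2 /i/ – V3 /u/: /nsl/; trying suffixes from longest down, /l/ is the first permitted one, so coda /ns/ | onset /l/.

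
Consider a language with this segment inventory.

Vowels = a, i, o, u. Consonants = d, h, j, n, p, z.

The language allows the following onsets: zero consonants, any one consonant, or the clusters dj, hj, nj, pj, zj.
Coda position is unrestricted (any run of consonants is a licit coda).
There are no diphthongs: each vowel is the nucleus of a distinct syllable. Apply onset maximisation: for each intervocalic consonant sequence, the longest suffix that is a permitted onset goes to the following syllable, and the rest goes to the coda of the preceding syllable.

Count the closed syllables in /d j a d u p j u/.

0

Nuclei (vowels): a, u, u → 3 syllables.
Between /a/ (V1) and /u/ (V2): /d/ → onset of the next syllable (single consonants are always licit onsets).
Between /u/ (V2) and /u/ (V3): cluster /pj/ — /pj/ is itself a permitted onset, so the whole cluster goes right; preceding coda = ∅.
Putting it together: dja.du.pju.
Classifying each syllable: /dja/ (open), /du/ (open), /pju/ (open).
Closed syllables: 0.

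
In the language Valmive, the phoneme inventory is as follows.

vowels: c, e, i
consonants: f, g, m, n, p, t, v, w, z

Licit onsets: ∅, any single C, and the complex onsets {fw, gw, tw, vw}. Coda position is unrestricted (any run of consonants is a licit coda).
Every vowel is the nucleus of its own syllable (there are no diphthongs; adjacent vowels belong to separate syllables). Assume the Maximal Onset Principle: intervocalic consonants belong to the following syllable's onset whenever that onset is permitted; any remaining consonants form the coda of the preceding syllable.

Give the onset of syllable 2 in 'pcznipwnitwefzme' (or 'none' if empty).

n

Vowels present: c, i, i, e, e; each is a nucleus, giving 5 syllables.
Between /c/ (V1) and /i/ (V2): /zn/ — longest licit onset from the right is /n/, leaving /z/ as coda.
Between /i/ (V2) and /i/ (V3): /pwn/ — longest licit onset from the right is /n/, leaving /pw/ as coda.
Between /i/ (V3) and /e/ (V4): /tw/ is a licit onset in full, so it all attaches to the next syllable.
Between /e/ (V4) and /e/ (V5): /fzm/; trying suffixes from longest down, /m/ is the first permitted one, so coda /fz/ | onset /m/.
Syllabification: pcz.nipw.ni.twefz.me.
Syllable 2 is /nipw/: onset /n/, nucleus /i/, coda /pw/.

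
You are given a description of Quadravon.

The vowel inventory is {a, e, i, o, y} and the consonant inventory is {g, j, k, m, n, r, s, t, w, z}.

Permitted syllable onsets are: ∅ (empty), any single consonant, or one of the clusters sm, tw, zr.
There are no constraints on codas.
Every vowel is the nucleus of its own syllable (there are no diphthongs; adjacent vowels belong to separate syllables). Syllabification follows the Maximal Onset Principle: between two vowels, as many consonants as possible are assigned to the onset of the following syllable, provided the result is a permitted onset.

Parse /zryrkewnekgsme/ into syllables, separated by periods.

zryr.kew.nekg.sme

Vowels present: y, e, e, e; each is a nucleus, giving 4 syllables.
σ1/σ2 boundary: /rk/ — longest licit onset from the right is /k/, leaving /r/ as coda.
σ2/σ3 boundary: /wn/; trying suffixes from longest down, /n/ is the first permitted one, so coda /w/ | onset /n/.
σ3/σ4 boundary: /kgsm/ splits as /kg/ + /sm/ (/sm/ is the longest suffix that is a licit onset).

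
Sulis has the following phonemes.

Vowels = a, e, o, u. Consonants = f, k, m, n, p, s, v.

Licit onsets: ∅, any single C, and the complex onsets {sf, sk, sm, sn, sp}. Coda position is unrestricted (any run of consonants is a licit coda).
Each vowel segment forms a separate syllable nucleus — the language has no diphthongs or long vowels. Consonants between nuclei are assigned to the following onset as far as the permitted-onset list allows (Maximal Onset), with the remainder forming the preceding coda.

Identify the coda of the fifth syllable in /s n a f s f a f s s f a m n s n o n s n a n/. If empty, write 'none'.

n

Vowels present: a, a, a, o, a; each is a nucleus, giving 5 syllables.
Between /a/ (V1) and /a/ (V2): /fsf/ — longest licit onset from the right is /sf/, leaving /f/ as coda.
Between /a/ (V2) and /a/ (V3): /fssf/; trying suffixes from longest down, /sf/ is the first permitted one, so coda /fs/ | onset /sf/.
Between /a/ (V3) and /o/ (V4): cluster /mnsn/ — the longest permitted-onset suffix is /sn/; onset = /sn/, preceding coda = /mn/.
Between /o/ (V4) and /a/ (V5): cluster /nsn/ — the longest permitted-onset suffix is /sn/; onset = /sn/, preceding coda = /n/.
So the parse is snaf.sfafs.sfamn.snon.snan.
Syllable 5 is /snan/: onset /sn/, nucleus /a/, coda /n/.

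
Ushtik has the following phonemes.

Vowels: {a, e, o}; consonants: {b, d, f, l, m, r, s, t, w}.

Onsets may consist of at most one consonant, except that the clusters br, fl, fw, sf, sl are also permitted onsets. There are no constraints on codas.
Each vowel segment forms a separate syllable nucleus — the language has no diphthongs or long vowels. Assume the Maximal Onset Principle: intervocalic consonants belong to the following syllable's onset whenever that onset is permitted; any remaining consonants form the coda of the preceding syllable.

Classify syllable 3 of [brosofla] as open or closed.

Nuclei (vowels): o, o, a → 3 syllables.
Between /o/ (V1) and /o/ (V2): just /s/ — single C goes to the following onset.
Between /o/ (V2) and /a/ (V3): cluster /fl/ — /fl/ is itself a permitted onset, so the whole cluster goes right; preceding coda = ∅.
Result: bro.so.fla.
Syllable 3 is /fla/; it ends in its nucleus with no coda, so it is open.

open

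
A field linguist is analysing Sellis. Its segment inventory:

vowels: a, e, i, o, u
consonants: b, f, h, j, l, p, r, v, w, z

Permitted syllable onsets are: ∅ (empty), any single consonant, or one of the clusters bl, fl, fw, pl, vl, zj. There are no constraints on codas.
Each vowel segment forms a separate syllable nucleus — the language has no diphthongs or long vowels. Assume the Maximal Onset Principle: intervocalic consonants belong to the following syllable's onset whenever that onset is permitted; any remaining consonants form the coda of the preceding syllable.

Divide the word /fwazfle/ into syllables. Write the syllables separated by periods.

The vowels are a, e — 2 nuclei, so 2 syllables.
Between /a/ (V1) and /e/ (V2): /zfl/ splits as /z/ + /fl/ (/fl/ is the longest suffix that is a licit onset).

fwaz.fle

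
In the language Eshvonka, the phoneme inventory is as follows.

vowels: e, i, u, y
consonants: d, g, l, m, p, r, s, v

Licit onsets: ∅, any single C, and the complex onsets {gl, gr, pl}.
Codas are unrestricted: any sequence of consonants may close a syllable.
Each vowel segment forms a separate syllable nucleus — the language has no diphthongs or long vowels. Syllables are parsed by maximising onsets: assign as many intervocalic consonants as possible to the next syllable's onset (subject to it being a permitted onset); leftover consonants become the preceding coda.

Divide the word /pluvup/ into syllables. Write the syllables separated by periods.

The vowels are u, u — 2 nuclei, so 2 syllables.
Between /u/ (V1) and /u/ (V2): /v/ is a single consonant, so it becomes the next onset.

plu.vup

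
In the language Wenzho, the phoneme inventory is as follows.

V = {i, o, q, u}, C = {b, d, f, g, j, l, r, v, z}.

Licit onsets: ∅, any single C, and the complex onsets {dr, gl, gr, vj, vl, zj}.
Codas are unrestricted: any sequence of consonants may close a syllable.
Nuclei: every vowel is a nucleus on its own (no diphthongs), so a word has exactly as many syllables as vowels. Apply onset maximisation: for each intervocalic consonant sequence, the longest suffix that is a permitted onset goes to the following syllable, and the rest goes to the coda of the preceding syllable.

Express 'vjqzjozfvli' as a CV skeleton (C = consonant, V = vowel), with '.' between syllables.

Vowels present: q, o, i; each is a nucleus, giving 3 syllables.
/q…o/ gap (V1→V2): /zj/ is a licit onset in full, so it all attaches to the next syllable.
/o…i/ gap (V2→V3): /zfvl/ splits as /zf/ + /vl/ (/vl/ is the longest suffix that is a licit onset).
Putting it together: vjq.zjozf.vli.
Mapping each syllable to C/V: /vjq/ → CCV, /zjozf/ → CCVCC, /vli/ → CCV.

CCV.CCVCC.CCV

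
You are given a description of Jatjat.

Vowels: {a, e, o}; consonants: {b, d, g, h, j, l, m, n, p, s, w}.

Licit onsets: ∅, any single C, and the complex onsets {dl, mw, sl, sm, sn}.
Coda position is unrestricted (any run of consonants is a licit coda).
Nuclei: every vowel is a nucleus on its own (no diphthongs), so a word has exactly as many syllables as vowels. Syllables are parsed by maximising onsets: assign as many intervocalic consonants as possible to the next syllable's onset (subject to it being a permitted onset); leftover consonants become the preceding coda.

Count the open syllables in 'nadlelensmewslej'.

2

Nuclei (vowels): a, e, e, e, e → 5 syllables.
Between /a/ (V1) and /e/ (V2): /dl/ is a licit onset in full, so it all attaches to the next syllable.
Between /e/ (V2) and /e/ (V3): /l/ → onset of the next syllable (single consonants are always licit onsets).
Between /e/ (V3) and /e/ (V4): cluster /nsm/ — the longest permitted-onset suffix is /sm/; onset = /sm/, preceding coda = /n/.
Between /e/ (V4) and /e/ (V5): /wsl/ splits as /w/ + /sl/ (/sl/ is the longest suffix that is a licit onset).
Putting it together: na.dle.len.smew.slej.
Classifying each syllable: /na/ (open), /dle/ (open), /len/ (closed), /smew/ (closed), /slej/ (closed).
Open syllables: 2.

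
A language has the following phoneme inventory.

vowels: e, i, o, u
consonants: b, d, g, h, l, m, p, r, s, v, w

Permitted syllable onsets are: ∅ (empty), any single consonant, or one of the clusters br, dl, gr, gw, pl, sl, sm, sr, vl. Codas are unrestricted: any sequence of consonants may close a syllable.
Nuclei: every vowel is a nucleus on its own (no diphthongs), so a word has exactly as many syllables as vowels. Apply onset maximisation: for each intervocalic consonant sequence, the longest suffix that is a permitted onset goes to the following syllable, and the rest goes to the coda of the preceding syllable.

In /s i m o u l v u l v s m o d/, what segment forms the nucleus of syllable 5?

Nuclei (vowels): i, o, u, u, o → 5 syllables.
The fifth nucleus (vowel 5 from the left) is /o/.

o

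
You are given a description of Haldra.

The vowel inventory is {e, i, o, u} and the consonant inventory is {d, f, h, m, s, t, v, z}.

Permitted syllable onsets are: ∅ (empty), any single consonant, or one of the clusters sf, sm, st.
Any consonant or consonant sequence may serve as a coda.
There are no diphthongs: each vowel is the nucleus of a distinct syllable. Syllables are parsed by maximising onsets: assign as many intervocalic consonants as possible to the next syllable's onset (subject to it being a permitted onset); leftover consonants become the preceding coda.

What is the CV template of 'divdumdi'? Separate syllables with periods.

CVC.CVC.CV

Nuclei (vowels): i, u, i → 3 syllables.
Between /i/ (V1) and /u/ (V2): /vd/ splits as /v/ + /d/ (/d/ is the longest suffix that is a licit onset).
Between /u/ (V2) and /i/ (V3): /md/ — longest licit onset from the right is /d/, leaving /m/ as coda.
So the parse is div.dum.di.
Mapping each syllable to C/V: /div/ → CVC, /dum/ → CVC, /di/ → CV.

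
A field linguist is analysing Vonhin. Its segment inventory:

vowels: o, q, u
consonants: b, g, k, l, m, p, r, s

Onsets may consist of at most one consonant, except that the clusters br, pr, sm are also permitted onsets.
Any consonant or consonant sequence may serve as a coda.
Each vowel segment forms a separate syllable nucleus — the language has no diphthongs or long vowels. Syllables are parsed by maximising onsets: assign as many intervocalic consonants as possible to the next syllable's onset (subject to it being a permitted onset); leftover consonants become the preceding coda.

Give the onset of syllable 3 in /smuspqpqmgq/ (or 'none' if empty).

Vowels present: u, q, q, q; each is a nucleus, giving 4 syllables.
V1 /u/ – V2 /q/: /sp/; trying suffixes from longest down, /p/ is the first permitted one, so coda /s/ | onset /p/.
V2 /q/ – V3 /q/: /p/ is a single consonant, so it becomes the next onset.
V3 /q/ – V4 /q/: cluster /mg/ — the longest permitted-onset suffix is /g/; onset = /g/, preceding coda = /m/.
So the parse is smus.pq.pqm.gq.
Syllable 3 is /pqm/: onset /p/, nucleus /q/, coda /m/.

p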